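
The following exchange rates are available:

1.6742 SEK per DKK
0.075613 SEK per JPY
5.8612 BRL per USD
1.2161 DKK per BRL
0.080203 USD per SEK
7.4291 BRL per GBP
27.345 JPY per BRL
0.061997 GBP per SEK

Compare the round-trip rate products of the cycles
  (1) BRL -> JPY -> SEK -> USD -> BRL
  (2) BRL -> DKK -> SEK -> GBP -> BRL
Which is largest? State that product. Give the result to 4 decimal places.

0.9720

(1) 27.345 × 0.075613 × 0.080203 × 5.8612 = 0.97197
(2) 1.2161 × 1.6742 × 0.061997 × 7.4291 = 0.93774
Highest is cycle (1) at 0.9720 (≤1, no arbitrage).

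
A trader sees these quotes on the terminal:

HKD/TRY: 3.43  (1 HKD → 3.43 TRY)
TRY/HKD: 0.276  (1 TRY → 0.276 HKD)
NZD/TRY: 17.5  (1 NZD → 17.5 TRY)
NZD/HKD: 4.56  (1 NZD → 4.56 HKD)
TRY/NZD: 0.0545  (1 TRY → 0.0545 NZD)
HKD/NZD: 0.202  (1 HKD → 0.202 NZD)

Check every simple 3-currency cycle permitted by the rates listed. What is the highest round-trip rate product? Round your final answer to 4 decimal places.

NZD→TRY→HKD→NZD: 17.5 × 0.276 × 0.202 = 0.97566
NZD→HKD→TRY→NZD: 4.56 × 3.43 × 0.0545 = 0.85242
Maximum is NZD→TRY→HKD→NZD at 0.9757; no arbitrage — every cycle loses value.

0.9757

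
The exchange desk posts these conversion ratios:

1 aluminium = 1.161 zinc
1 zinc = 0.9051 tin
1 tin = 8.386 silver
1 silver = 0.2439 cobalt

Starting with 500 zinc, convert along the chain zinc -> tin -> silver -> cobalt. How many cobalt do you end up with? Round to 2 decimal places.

925.62

500 zinc × 0.9051 = 452.55 tin
452.55 tin × 8.386 = 3795.0843 silver
3795.0843 silver × 0.2439 = 925.62106077 cobalt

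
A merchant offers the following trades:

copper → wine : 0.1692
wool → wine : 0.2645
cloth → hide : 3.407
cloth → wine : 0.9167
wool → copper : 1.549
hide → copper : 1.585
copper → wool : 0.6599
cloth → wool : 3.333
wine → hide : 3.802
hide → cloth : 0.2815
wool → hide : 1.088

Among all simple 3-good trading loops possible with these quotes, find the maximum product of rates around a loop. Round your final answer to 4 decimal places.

copper→wool→hide→copper: 0.6599 × 1.088 × 1.585 = 1.13798
hide→cloth→wool→hide: 0.2815 × 3.333 × 1.088 = 1.02080
wine→hide→copper→wine: 3.802 × 1.585 × 0.1692 = 1.01963
wine→hide→cloth→wine: 3.802 × 0.2815 × 0.9167 = 0.98111
Maximum is copper→wool→hide→copper at 1.1380; arbitrage exists.

1.1380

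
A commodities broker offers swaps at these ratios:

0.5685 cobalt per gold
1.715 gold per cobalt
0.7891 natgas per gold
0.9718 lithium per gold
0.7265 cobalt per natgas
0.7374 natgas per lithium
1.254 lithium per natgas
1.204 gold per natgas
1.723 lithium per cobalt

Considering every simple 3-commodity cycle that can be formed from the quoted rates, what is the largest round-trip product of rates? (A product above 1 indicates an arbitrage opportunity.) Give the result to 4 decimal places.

natgas→cobalt→gold→natgas: 0.7265 × 1.715 × 0.7891 = 0.98318
lithium→natgas→cobalt→lithium: 0.7374 × 0.7265 × 1.723 = 0.92305
lithium→natgas→gold→lithium: 0.7374 × 1.204 × 0.9718 = 0.86279
Maximum is natgas→cobalt→gold→natgas at 0.9832; no arbitrage — every cycle loses value.

0.9832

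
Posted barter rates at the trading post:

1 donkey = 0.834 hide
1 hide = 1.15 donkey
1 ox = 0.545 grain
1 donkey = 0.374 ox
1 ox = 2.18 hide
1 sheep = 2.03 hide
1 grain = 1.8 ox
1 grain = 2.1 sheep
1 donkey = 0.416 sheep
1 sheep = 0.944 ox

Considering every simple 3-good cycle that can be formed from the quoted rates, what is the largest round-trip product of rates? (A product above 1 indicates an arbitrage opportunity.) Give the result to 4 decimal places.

1.0804

ox→grain→sheep→ox: 0.545 × 2.1 × 0.944 = 1.08041
donkey→sheep→hide→donkey: 0.416 × 2.03 × 1.15 = 0.97115
ox→hide→donkey→ox: 2.18 × 1.15 × 0.374 = 0.93762
Maximum is ox→grain→sheep→ox at 1.0804; arbitrage exists.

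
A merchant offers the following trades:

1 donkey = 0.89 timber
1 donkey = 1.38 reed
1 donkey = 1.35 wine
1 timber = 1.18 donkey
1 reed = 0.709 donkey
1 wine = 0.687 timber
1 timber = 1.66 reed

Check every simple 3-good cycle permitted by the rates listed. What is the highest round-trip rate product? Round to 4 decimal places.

donkey→wine→timber→donkey: 1.35 × 0.687 × 1.18 = 1.09439
donkey→timber→reed→donkey: 0.89 × 1.66 × 0.709 = 1.04748
Maximum is donkey→wine→timber→donkey at 1.0944; arbitrage exists.

1.0944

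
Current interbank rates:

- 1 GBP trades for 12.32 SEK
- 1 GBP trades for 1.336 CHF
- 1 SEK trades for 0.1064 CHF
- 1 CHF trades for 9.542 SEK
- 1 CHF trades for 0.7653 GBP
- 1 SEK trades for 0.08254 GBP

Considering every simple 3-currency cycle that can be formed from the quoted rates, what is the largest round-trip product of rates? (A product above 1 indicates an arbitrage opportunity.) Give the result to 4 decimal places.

GBP→CHF→SEK→GBP: 1.336 × 9.542 × 0.08254 = 1.05223
GBP→SEK→CHF→GBP: 12.32 × 0.1064 × 0.7653 = 1.00319
Maximum is GBP→CHF→SEK→GBP at 1.0522; arbitrage exists.

1.0522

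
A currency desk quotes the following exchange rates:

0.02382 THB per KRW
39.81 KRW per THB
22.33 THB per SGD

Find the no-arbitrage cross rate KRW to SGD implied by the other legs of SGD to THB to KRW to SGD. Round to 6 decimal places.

Known legs of the cycle: 22.33 × 39.81 = 888.9573
For no arbitrage the full-cycle product must be 1, so the missing rate is 1 / 888.9573 ≈ 0.00112491.

0.001125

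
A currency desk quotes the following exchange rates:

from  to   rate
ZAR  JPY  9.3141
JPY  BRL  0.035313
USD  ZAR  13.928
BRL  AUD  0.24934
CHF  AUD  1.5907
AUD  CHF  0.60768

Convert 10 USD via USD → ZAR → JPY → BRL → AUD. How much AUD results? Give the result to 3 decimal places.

10 USD × 13.928 = 139.28 ZAR
139.28 ZAR × 9.3141 = 1297.267848 JPY
1297.267848 JPY × 0.035313 = 45.810419516424 BRL
45.810419516424 BRL × 0.24934 = 11.42237000222516016 AUD

11.422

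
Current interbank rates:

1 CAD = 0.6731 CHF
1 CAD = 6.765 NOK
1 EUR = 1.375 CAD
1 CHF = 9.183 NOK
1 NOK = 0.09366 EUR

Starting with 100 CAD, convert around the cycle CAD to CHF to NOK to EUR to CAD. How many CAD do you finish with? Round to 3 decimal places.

79.601

100 CAD × 0.6731 = 67.31 CHF
67.31 CHF × 9.183 = 618.10773 NOK
618.10773 NOK × 0.09366 = 57.8919699918 EUR
57.8919699918 EUR × 1.375 = 79.601458738725 CAD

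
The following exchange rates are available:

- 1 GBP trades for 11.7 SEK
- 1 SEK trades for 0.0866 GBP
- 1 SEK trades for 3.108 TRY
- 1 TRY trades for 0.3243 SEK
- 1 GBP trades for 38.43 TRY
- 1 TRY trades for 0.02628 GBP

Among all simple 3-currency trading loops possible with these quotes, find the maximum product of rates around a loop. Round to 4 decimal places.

GBP→TRY→SEK→GBP: 38.43 × 0.3243 × 0.0866 = 1.07928
GBP→SEK→TRY→GBP: 11.7 × 3.108 × 0.02628 = 0.95564
Maximum is GBP→TRY→SEK→GBP at 1.0793; arbitrage exists.

1.0793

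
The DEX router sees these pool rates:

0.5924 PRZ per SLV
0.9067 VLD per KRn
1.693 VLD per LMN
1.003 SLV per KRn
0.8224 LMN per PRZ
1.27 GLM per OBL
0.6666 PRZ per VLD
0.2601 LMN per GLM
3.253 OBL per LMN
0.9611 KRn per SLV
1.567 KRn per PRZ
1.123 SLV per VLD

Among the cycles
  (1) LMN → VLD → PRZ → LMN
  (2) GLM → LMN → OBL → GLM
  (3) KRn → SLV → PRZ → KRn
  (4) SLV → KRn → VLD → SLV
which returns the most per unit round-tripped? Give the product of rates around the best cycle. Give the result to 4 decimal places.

(1) 1.693 × 0.6666 × 0.8224 = 0.92812
(2) 0.2601 × 3.253 × 1.27 = 1.07455
(3) 1.003 × 0.5924 × 1.567 = 0.93108
(4) 0.9611 × 0.9067 × 1.123 = 0.97862
Highest is cycle (2) at 1.0746 (>1, arbitrage).

1.0746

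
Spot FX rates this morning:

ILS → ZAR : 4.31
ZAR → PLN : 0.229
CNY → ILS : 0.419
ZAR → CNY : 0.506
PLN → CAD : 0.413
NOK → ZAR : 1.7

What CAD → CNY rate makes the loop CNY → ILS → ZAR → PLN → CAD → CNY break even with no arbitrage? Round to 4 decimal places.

5.8549

Known legs of the cycle: 0.419 × 4.31 × 0.229 × 0.413 = 0.17079565853
For no arbitrage the full-cycle product must be 1, so the missing rate is 1 / 0.17079565853 ≈ 5.854950.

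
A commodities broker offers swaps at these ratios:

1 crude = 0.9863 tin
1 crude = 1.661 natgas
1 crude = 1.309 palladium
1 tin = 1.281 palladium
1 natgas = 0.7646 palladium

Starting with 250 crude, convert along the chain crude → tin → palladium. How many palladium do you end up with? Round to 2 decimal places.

250 crude × 0.9863 = 246.575 tin
246.575 tin × 1.281 = 315.862575 palladium

315.86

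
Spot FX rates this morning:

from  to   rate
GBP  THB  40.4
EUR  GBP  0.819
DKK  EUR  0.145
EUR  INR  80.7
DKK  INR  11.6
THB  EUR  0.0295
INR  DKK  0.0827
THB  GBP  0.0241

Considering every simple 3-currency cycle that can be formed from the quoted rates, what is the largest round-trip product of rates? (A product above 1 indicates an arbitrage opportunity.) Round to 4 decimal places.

0.9761

GBP→THB→EUR→GBP: 40.4 × 0.0295 × 0.819 = 0.97608
DKK→EUR→INR→DKK: 0.145 × 80.7 × 0.0827 = 0.96771
Maximum is GBP→THB→EUR→GBP at 0.9761; no arbitrage — every cycle loses value.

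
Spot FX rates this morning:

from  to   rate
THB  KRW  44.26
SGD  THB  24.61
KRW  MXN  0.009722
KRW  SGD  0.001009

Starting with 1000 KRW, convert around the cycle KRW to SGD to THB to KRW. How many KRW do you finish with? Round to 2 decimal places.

1000 KRW × 0.001009 = 1.009 SGD
1.009 SGD × 24.61 = 24.83149 THB
24.83149 THB × 44.26 = 1099.0417474 KRW

1099.04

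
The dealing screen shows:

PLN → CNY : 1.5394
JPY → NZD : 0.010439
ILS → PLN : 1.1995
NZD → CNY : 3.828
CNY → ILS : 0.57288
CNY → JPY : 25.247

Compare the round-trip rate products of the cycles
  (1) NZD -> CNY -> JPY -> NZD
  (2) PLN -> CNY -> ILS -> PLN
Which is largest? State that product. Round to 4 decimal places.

(1) 3.828 × 25.247 × 0.010439 = 1.00888
(2) 1.5394 × 0.57288 × 1.1995 = 1.05783
Highest is cycle (2) at 1.0578 (>1, arbitrage).

1.0578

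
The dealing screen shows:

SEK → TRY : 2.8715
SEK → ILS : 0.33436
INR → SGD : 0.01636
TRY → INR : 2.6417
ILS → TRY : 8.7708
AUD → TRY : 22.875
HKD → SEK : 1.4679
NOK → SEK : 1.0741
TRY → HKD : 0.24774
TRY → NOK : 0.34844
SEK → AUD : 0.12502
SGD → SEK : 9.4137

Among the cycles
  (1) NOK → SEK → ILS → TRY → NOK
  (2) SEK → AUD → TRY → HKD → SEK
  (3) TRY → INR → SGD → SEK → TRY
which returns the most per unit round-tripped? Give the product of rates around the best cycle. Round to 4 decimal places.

1.1683

(1) 1.0741 × 0.33436 × 8.7708 × 0.34844 = 1.09755
(2) 0.12502 × 22.875 × 0.24774 × 1.4679 = 1.04000
(3) 2.6417 × 0.01636 × 9.4137 × 2.8715 = 1.16825
Highest is cycle (3) at 1.1683 (>1, arbitrage).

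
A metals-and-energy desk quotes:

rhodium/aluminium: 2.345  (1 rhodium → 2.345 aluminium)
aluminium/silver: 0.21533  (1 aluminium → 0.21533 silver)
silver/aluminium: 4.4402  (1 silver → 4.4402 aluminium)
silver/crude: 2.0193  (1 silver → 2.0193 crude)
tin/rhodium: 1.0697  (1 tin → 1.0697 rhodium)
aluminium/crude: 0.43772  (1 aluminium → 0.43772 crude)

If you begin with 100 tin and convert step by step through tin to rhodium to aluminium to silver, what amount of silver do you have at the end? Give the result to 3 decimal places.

100 tin × 1.0697 = 106.97 rhodium
106.97 rhodium × 2.345 = 250.84465 aluminium
250.84465 aluminium × 0.21533 = 54.0143784845 silver

54.014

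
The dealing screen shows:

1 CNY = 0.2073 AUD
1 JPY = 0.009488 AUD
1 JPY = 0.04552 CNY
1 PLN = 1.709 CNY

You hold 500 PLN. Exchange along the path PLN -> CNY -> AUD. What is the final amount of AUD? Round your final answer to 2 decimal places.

177.14

500 PLN × 1.709 = 854.5 CNY
854.5 CNY × 0.2073 = 177.13785 AUD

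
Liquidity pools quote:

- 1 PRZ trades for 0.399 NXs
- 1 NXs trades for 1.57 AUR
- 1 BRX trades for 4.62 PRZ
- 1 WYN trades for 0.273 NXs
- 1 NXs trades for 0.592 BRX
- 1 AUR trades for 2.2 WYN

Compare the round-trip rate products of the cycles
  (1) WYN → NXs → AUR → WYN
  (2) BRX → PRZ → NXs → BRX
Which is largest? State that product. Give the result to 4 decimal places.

1.0913

(1) 0.273 × 1.57 × 2.2 = 0.94294
(2) 4.62 × 0.399 × 0.592 = 1.09128
Highest is cycle (2) at 1.0913 (>1, arbitrage).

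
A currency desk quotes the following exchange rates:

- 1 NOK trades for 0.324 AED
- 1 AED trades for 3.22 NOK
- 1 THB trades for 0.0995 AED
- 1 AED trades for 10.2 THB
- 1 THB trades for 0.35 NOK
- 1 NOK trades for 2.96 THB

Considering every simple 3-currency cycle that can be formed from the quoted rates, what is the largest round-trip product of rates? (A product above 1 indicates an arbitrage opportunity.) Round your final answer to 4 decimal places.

NOK→AED→THB→NOK: 0.324 × 10.2 × 0.35 = 1.15668
NOK→THB→AED→NOK: 2.96 × 0.0995 × 3.22 = 0.94835
Maximum is NOK→AED→THB→NOK at 1.1567; arbitrage exists.

1.1567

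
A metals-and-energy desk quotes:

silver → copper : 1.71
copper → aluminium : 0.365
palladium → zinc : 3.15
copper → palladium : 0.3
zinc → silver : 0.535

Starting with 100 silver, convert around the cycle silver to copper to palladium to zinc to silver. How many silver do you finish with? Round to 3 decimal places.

100 silver × 1.71 = 171 copper
171 copper × 0.3 = 51.3 palladium
51.3 palladium × 3.15 = 161.595 zinc
161.595 zinc × 0.535 = 86.453325 silver

86.453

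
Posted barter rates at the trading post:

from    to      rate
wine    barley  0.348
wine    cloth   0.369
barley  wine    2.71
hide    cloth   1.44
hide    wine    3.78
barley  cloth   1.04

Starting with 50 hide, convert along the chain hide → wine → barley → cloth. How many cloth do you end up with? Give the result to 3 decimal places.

68.403

50 hide × 3.78 = 189 wine
189 wine × 0.348 = 65.772 barley
65.772 barley × 1.04 = 68.40288 cloth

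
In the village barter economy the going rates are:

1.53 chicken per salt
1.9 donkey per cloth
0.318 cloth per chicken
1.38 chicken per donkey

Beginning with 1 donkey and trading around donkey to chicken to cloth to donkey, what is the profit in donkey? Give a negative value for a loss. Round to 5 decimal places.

1 donkey × 1.38 = 1.38 chicken
1.38 chicken × 0.318 = 0.43884 cloth
0.43884 cloth × 1.9 = 0.833796 donkey
Net change: 0.833796 − 1 = -0.166204 donkey

-0.16620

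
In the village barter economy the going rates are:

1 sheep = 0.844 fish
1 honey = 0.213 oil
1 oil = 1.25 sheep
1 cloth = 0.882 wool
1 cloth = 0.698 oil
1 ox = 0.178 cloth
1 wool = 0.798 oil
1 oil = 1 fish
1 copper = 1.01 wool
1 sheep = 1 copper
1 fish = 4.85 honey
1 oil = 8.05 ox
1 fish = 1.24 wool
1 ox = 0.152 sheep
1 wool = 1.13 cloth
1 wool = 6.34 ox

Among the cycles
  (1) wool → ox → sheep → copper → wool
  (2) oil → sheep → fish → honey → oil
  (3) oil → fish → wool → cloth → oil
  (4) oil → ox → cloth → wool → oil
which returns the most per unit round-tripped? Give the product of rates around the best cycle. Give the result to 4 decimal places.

1.0899

(1) 6.34 × 0.152 × 1 × 1.01 = 0.97332
(2) 1.25 × 0.844 × 4.85 × 0.213 = 1.08987
(3) 1 × 1.24 × 1.13 × 0.698 = 0.97804
(4) 8.05 × 0.178 × 0.882 × 0.798 = 1.00853
Highest is cycle (2) at 1.0899 (>1, arbitrage).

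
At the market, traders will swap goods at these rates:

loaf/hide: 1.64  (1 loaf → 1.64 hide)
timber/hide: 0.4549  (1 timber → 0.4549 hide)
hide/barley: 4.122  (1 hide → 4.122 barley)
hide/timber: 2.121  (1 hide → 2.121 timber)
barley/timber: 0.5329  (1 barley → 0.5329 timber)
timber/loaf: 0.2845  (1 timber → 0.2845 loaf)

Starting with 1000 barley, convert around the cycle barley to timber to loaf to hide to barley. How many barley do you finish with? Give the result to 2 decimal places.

1000 barley × 0.5329 = 532.9 timber
532.9 timber × 0.2845 = 151.61005 loaf
151.61005 loaf × 1.64 = 248.640482 hide
248.640482 hide × 4.122 = 1024.896066804 barley

1024.90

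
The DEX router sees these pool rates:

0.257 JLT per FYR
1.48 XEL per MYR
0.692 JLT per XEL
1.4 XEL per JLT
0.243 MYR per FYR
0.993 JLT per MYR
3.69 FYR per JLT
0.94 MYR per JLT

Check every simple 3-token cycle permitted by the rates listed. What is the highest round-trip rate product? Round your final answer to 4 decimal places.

XEL→JLT→MYR→XEL: 0.692 × 0.94 × 1.48 = 0.96271
MYR→JLT→FYR→MYR: 0.993 × 3.69 × 0.243 = 0.89039
Maximum is XEL→JLT→MYR→XEL at 0.9627; no arbitrage — every cycle loses value.

0.9627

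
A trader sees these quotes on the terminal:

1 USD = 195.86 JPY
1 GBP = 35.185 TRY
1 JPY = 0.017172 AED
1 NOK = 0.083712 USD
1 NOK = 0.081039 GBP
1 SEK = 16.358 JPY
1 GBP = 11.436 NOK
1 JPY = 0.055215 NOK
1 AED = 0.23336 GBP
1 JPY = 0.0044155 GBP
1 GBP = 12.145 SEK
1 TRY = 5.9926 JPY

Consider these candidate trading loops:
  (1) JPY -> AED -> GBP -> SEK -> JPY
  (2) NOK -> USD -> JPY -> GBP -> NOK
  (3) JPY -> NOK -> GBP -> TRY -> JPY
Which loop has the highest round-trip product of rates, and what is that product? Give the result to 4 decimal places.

(1) 0.017172 × 0.23336 × 12.145 × 16.358 = 0.79611
(2) 0.083712 × 195.86 × 0.0044155 × 11.436 = 0.82792
(3) 0.055215 × 0.081039 × 35.185 × 5.9926 = 0.94346
Highest is cycle (3) at 0.9435 (≤1, no arbitrage).

0.9435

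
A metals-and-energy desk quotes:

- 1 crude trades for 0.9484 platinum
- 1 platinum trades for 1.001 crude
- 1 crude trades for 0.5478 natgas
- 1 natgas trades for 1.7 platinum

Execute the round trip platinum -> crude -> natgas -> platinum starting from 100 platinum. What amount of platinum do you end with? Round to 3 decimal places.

100 platinum × 1.001 = 100.1 crude
100.1 crude × 0.5478 = 54.83478 natgas
54.83478 natgas × 1.7 = 93.219126 platinum

93.219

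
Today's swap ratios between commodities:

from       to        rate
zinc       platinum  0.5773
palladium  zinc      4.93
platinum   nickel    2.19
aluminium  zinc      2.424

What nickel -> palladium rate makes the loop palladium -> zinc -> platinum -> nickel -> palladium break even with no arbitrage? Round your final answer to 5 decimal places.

Known legs of the cycle: 4.93 × 0.5773 × 2.19 = 6.23293491
For no arbitrage the full-cycle product must be 1, so the missing rate is 1 / 6.23293491 ≈ 0.1604381.

0.16044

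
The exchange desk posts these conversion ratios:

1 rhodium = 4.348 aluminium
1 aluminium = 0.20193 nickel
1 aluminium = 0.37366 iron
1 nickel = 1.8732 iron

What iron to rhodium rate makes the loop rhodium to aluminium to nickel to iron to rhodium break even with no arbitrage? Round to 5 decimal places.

Known legs of the cycle: 4.348 × 0.20193 × 1.8732 = 1.644653940048
For no arbitrage the full-cycle product must be 1, so the missing rate is 1 / 1.644653940048 ≈ 0.6080306.

0.60803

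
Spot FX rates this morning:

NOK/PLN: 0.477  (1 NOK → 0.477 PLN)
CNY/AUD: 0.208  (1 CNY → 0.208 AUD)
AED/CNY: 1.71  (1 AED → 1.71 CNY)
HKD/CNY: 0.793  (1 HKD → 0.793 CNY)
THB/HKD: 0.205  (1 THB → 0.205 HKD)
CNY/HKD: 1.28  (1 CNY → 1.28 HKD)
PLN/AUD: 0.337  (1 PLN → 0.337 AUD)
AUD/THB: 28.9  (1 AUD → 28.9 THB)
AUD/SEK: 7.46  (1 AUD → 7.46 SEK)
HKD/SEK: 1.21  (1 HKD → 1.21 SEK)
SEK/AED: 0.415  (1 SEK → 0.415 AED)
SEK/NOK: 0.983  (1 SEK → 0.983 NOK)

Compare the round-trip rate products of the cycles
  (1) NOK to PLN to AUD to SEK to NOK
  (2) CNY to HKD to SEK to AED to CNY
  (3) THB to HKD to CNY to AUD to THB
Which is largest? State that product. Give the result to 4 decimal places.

1.1788

(1) 0.477 × 0.337 × 7.46 × 0.983 = 1.17880
(2) 1.28 × 1.21 × 0.415 × 1.71 = 1.09911
(3) 0.205 × 0.793 × 0.208 × 28.9 = 0.97721
Highest is cycle (1) at 1.1788 (>1, arbitrage).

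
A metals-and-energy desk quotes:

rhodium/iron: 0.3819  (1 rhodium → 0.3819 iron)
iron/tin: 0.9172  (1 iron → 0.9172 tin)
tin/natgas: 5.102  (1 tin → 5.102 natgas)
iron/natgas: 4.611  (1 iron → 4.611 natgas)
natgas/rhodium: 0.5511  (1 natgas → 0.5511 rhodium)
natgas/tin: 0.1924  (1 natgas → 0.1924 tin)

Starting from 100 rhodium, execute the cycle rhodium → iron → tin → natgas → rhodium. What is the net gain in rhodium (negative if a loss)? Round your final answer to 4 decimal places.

100 rhodium × 0.3819 = 38.19 iron
38.19 iron × 0.9172 = 35.027868 tin
35.027868 tin × 5.102 = 178.712182536 natgas
178.712182536 natgas × 0.5511 = 98.4882837955896 rhodium
Net change: 98.4882837955896 − 100 = -1.5117162044104 rhodium

-1.5117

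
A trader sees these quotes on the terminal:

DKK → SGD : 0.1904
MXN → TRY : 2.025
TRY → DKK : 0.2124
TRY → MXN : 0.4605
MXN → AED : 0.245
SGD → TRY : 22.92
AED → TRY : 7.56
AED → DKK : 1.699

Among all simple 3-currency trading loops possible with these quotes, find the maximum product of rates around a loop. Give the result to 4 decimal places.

0.9269

SGD→TRY→DKK→SGD: 22.92 × 0.2124 × 0.1904 = 0.92691
AED→TRY→MXN→AED: 7.56 × 0.4605 × 0.245 = 0.85294
Maximum is SGD→TRY→DKK→SGD at 0.9269; no arbitrage — every cycle loses value.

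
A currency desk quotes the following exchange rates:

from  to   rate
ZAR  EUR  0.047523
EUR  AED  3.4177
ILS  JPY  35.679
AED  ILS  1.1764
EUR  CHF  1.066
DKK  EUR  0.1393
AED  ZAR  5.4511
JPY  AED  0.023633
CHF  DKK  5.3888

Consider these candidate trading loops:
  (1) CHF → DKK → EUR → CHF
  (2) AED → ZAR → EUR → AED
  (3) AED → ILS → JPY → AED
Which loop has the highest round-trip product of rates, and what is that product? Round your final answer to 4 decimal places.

0.9919

(1) 5.3888 × 0.1393 × 1.066 = 0.80020
(2) 5.4511 × 0.047523 × 3.4177 = 0.88536
(3) 1.1764 × 35.679 × 0.023633 = 0.99194
Highest is cycle (3) at 0.9919 (≤1, no arbitrage).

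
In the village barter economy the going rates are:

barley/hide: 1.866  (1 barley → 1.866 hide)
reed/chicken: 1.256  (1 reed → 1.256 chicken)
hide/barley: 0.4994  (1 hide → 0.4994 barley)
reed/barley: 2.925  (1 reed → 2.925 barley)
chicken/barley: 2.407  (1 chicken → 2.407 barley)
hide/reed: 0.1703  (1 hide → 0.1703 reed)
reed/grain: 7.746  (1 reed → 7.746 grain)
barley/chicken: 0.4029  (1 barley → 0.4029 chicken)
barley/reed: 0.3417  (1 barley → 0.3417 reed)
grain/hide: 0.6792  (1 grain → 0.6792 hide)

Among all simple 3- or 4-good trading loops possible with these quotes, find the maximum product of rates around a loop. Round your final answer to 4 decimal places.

chicken→barley→reed→chicken: 2.407 × 0.3417 × 1.256 = 1.03302
chicken→barley→hide→reed→chicken: 2.407 × 1.866 × 0.1703 × 1.256 = 0.96071
barley→hide→reed→barley: 1.866 × 0.1703 × 2.925 = 0.92951
barley→reed→grain→hide→barley: 0.3417 × 7.746 × 0.6792 × 0.4994 = 0.89778
hide→reed→grain→hide: 0.1703 × 7.746 × 0.6792 = 0.89596
Maximum is chicken→barley→reed→chicken at 1.0330; arbitrage exists.

1.0330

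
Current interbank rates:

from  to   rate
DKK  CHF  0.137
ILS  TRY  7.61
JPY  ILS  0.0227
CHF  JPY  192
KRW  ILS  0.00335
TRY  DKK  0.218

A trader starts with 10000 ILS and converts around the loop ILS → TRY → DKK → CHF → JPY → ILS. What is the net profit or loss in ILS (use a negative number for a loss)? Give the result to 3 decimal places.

10000 ILS × 7.61 = 76100 TRY
76100 TRY × 0.218 = 16589.8 DKK
16589.8 DKK × 0.137 = 2272.8026 CHF
2272.8026 CHF × 192 = 436378.0992 JPY
436378.0992 JPY × 0.0227 = 9905.78285184 ILS
Net change: 9905.78285184 − 10000 = -94.21714816 ILS

-94.217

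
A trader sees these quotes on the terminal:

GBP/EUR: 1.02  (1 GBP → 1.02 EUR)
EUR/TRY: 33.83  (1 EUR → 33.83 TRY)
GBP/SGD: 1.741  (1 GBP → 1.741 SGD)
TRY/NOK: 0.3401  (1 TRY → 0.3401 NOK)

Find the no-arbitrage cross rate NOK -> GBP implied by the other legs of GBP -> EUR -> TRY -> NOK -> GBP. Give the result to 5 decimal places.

Known legs of the cycle: 1.02 × 33.83 × 0.3401 = 11.73569466
For no arbitrage the full-cycle product must be 1, so the missing rate is 1 / 11.73569466 ≈ 0.0852101.

0.08521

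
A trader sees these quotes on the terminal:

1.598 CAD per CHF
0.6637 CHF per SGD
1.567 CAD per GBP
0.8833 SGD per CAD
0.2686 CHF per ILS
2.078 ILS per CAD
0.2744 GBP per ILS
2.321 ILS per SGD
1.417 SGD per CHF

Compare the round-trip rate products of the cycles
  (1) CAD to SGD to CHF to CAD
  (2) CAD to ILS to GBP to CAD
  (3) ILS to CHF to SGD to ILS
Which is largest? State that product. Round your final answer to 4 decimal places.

0.9368

(1) 0.8833 × 0.6637 × 1.598 = 0.93682
(2) 2.078 × 0.2744 × 1.567 = 0.89351
(3) 0.2686 × 1.417 × 2.321 = 0.88339
Highest is cycle (1) at 0.9368 (≤1, no arbitrage).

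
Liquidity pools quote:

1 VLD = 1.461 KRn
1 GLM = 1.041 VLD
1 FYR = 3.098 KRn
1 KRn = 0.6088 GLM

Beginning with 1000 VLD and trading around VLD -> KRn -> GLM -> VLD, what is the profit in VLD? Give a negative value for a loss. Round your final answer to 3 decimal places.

1000 VLD × 1.461 = 1461 KRn
1461 KRn × 0.6088 = 889.4568 GLM
889.4568 GLM × 1.041 = 925.9245288 VLD
Net change: 925.9245288 − 1000 = -74.0754712 VLD

-74.075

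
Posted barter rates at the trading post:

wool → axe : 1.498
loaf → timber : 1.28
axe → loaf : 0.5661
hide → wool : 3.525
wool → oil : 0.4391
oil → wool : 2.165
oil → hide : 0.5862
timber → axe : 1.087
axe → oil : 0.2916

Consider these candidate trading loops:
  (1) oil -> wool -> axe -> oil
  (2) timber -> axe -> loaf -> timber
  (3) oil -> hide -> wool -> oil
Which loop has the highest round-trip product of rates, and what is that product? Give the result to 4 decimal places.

(1) 2.165 × 1.498 × 0.2916 = 0.94571
(2) 1.087 × 0.5661 × 1.28 = 0.78765
(3) 0.5862 × 3.525 × 0.4391 = 0.90734
Highest is cycle (1) at 0.9457 (≤1, no arbitrage).

0.9457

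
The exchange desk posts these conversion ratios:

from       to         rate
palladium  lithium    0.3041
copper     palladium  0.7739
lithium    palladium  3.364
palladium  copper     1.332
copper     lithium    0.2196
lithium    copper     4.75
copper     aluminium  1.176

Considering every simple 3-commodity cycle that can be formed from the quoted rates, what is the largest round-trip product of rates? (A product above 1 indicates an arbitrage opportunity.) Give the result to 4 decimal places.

1.1179

copper→palladium→lithium→copper: 0.7739 × 0.3041 × 4.75 = 1.11788
copper→lithium→palladium→copper: 0.2196 × 3.364 × 1.332 = 0.98399
Maximum is copper→palladium→lithium→copper at 1.1179; arbitrage exists.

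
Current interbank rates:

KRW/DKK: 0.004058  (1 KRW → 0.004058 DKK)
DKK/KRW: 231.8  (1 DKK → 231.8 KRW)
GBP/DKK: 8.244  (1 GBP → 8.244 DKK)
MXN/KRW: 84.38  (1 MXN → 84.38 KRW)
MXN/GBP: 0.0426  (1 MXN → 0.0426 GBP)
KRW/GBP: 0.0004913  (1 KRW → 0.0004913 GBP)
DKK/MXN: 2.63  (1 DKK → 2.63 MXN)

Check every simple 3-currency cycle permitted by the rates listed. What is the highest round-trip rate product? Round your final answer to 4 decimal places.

KRW→GBP→DKK→KRW: 0.0004913 × 8.244 × 231.8 = 0.93885
MXN→GBP→DKK→MXN: 0.0426 × 8.244 × 2.63 = 0.92364
KRW→DKK→MXN→KRW: 0.004058 × 2.63 × 84.38 = 0.90055
Maximum is KRW→GBP→DKK→KRW at 0.9389; no arbitrage — every cycle loses value.

0.9389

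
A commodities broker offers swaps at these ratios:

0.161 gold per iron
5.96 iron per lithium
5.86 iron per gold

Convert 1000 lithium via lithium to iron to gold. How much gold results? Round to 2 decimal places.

959.56

1000 lithium × 5.96 = 5960 iron
5960 iron × 0.161 = 959.56 gold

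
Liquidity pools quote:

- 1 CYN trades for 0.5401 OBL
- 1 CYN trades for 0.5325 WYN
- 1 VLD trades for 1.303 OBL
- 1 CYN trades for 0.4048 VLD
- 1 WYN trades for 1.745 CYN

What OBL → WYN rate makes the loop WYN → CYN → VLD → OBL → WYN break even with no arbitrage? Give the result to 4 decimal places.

Known legs of the cycle: 1.745 × 0.4048 × 1.303 = 0.920407928
For no arbitrage the full-cycle product must be 1, so the missing rate is 1 / 0.920407928 ≈ 1.086475.

1.0865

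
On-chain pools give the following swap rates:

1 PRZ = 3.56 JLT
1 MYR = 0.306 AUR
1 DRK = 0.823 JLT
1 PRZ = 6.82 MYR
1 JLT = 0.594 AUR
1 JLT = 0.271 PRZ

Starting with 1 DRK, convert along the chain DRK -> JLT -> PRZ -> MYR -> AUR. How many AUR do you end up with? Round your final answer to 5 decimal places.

0.46545

1 DRK × 0.823 = 0.823 JLT
0.823 JLT × 0.271 = 0.223033 PRZ
0.223033 PRZ × 6.82 = 1.52108506 MYR
1.52108506 MYR × 0.306 = 0.46545202836 AUR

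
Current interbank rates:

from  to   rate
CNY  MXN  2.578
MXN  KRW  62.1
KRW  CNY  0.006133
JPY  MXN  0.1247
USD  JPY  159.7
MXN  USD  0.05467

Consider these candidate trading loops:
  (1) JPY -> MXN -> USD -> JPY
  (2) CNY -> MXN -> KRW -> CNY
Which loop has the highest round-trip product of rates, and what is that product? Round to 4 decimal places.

1.0887

(1) 0.1247 × 0.05467 × 159.7 = 1.08873
(2) 2.578 × 62.1 × 0.006133 = 0.98186
Highest is cycle (1) at 1.0887 (>1, arbitrage).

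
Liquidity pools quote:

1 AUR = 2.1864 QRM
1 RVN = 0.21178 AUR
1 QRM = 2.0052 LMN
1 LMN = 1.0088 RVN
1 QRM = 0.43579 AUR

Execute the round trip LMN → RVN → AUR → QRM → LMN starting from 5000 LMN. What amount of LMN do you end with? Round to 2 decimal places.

4683.25

5000 LMN × 1.0088 = 5044 RVN
5044 RVN × 0.21178 = 1068.21832 AUR
1068.21832 AUR × 2.1864 = 2335.552534848 QRM
2335.552534848 QRM × 2.0052 = 4683.2499428772096 LMN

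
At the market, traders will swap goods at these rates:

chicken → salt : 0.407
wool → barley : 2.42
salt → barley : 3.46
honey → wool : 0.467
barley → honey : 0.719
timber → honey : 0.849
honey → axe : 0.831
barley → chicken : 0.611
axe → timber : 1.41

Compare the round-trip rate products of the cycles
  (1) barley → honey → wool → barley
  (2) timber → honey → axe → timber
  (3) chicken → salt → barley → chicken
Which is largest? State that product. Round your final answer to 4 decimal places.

(1) 0.719 × 0.467 × 2.42 = 0.81257
(2) 0.849 × 0.831 × 1.41 = 0.99478
(3) 0.407 × 3.46 × 0.611 = 0.86042
Highest is cycle (2) at 0.9948 (≤1, no arbitrage).

0.9948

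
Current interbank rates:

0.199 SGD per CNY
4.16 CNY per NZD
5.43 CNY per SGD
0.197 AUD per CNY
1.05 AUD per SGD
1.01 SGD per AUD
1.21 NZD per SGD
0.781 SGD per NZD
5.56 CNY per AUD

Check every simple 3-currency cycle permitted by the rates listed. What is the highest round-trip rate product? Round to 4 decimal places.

CNY→SGD→AUD→CNY: 0.199 × 1.05 × 5.56 = 1.16176
CNY→AUD→SGD→CNY: 0.197 × 1.01 × 5.43 = 1.08041
NZD→CNY→SGD→NZD: 4.16 × 0.199 × 1.21 = 1.00169
Maximum is CNY→SGD→AUD→CNY at 1.1618; arbitrage exists.

1.1618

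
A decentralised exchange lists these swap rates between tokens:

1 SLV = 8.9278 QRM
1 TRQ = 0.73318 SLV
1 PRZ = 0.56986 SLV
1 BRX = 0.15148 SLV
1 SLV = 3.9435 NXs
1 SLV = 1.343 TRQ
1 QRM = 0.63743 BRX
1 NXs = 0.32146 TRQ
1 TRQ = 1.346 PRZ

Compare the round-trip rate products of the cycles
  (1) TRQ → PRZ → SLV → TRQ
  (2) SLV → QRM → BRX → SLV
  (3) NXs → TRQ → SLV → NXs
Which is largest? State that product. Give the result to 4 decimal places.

1.0301

(1) 1.346 × 0.56986 × 1.343 = 1.03012
(2) 8.9278 × 0.63743 × 0.15148 = 0.86205
(3) 0.32146 × 0.73318 × 3.9435 = 0.92944
Highest is cycle (1) at 1.0301 (>1, arbitrage).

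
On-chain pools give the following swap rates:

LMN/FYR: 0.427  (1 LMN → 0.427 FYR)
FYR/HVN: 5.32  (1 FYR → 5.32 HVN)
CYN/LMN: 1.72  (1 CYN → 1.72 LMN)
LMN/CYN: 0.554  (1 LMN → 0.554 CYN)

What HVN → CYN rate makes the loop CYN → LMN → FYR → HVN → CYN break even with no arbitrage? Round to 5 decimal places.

0.25594

Known legs of the cycle: 1.72 × 0.427 × 5.32 = 3.9072208
For no arbitrage the full-cycle product must be 1, so the missing rate is 1 / 3.9072208 ≈ 0.2559364.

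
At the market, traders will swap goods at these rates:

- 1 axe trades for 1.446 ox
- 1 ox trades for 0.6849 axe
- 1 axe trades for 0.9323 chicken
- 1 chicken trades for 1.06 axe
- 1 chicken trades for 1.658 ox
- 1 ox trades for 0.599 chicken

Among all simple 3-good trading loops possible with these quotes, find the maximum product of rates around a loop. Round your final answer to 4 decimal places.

axe→chicken→ox→axe: 0.9323 × 1.658 × 0.6849 = 1.05869
axe→ox→chicken→axe: 1.446 × 0.599 × 1.06 = 0.91812
Maximum is axe→chicken→ox→axe at 1.0587; arbitrage exists.

1.0587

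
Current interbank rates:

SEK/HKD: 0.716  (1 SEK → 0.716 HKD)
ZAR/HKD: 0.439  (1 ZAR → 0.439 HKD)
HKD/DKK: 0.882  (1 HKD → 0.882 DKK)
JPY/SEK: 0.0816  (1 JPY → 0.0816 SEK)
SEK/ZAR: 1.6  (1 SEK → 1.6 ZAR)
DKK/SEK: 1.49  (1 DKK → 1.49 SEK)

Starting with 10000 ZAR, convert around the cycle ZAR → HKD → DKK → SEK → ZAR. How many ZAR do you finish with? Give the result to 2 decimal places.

9230.80

10000 ZAR × 0.439 = 4390 HKD
4390 HKD × 0.882 = 3871.98 DKK
3871.98 DKK × 1.49 = 5769.2502 SEK
5769.2502 SEK × 1.6 = 9230.80032 ZAR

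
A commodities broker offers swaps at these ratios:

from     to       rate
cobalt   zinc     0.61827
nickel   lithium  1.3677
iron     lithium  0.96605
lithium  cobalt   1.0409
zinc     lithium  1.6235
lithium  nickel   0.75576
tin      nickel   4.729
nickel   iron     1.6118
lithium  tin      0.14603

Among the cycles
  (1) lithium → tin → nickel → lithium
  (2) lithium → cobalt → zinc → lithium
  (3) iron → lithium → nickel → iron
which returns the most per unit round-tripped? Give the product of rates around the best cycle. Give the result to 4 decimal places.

1.1768

(1) 0.14603 × 4.729 × 1.3677 = 0.94450
(2) 1.0409 × 0.61827 × 1.6235 = 1.04482
(3) 0.96605 × 0.75576 × 1.6118 = 1.17678
Highest is cycle (3) at 1.1768 (>1, arbitrage).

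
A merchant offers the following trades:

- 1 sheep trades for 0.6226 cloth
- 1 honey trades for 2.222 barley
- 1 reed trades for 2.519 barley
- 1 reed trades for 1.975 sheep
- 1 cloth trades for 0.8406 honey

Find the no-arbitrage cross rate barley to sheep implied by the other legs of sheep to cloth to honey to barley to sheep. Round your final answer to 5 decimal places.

Known legs of the cycle: 0.6226 × 0.8406 × 2.222 = 1.16290049832
For no arbitrage the full-cycle product must be 1, so the missing rate is 1 / 1.16290049832 ≈ 0.8599188.

0.85992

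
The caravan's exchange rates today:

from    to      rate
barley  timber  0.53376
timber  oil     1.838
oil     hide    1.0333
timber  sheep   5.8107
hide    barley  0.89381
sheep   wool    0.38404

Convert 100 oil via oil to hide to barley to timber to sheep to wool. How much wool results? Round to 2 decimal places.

110.01

100 oil × 1.0333 = 103.33 hide
103.33 hide × 0.89381 = 92.3573873 barley
92.3573873 barley × 0.53376 = 49.296679045248 timber
49.296679045248 timber × 5.8107 = 286.4482129282225536 sheep
286.4482129282225536 sheep × 0.38404 = 110.007571692954589484544 wool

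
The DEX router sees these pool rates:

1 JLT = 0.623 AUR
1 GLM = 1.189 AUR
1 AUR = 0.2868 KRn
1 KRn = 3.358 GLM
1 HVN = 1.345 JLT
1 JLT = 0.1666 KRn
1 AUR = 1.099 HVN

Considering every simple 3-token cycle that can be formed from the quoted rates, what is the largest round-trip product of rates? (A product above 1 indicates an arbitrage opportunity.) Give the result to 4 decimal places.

AUR→KRn→GLM→AUR: 0.2868 × 3.358 × 1.189 = 1.14510
JLT→AUR→HVN→JLT: 0.623 × 1.099 × 1.345 = 0.92089
Maximum is AUR→KRn→GLM→AUR at 1.1451; arbitrage exists.

1.1451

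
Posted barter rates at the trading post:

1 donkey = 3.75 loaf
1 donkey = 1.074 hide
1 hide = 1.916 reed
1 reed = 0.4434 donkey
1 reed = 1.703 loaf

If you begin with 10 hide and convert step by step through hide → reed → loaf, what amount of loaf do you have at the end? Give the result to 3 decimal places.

10 hide × 1.916 = 19.16 reed
19.16 reed × 1.703 = 32.62948 loaf

32.629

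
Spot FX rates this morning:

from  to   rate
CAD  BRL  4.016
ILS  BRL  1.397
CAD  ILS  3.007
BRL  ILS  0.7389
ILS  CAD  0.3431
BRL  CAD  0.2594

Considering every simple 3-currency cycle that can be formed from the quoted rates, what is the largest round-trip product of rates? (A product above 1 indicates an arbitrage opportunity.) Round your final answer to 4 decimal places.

1.0897

CAD→ILS→BRL→CAD: 3.007 × 1.397 × 0.2594 = 1.08968
CAD→BRL→ILS→CAD: 4.016 × 0.7389 × 0.3431 = 1.01812
Maximum is CAD→ILS→BRL→CAD at 1.0897; arbitrage exists.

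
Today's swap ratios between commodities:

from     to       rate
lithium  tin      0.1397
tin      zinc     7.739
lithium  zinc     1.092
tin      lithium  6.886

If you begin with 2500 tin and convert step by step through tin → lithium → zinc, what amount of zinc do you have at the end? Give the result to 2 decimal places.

18798.78

2500 tin × 6.886 = 17215 lithium
17215 lithium × 1.092 = 18798.78 zinc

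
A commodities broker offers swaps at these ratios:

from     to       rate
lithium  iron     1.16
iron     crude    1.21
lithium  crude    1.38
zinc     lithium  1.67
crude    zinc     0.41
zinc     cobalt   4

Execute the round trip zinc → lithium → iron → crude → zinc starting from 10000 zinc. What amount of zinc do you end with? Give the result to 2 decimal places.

9610.45

10000 zinc × 1.67 = 16700 lithium
16700 lithium × 1.16 = 19372 iron
19372 iron × 1.21 = 23440.12 crude
23440.12 crude × 0.41 = 9610.4492 zinc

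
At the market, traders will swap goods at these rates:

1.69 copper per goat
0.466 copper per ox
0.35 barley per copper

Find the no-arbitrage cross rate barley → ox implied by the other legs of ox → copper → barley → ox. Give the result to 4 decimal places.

Known legs of the cycle: 0.466 × 0.35 = 0.1631
For no arbitrage the full-cycle product must be 1, so the missing rate is 1 / 0.1631 ≈ 6.131208.

6.1312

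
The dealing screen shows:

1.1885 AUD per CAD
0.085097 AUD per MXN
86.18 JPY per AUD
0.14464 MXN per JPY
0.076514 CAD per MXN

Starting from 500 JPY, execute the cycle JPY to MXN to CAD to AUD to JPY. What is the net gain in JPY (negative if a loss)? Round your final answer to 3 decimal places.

500 JPY × 0.14464 = 72.32 MXN
72.32 MXN × 0.076514 = 5.53349248 CAD
5.53349248 CAD × 1.1885 = 6.57655581248 AUD
6.57655581248 AUD × 86.18 = 566.7675799195264 JPY
Net change: 566.7675799195264 − 500 = 66.7675799195264 JPY

66.768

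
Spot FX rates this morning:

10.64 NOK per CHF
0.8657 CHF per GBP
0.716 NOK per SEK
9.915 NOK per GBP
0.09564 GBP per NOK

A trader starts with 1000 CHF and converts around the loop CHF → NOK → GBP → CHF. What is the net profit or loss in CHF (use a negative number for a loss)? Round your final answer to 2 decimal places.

1000 CHF × 10.64 = 10640 NOK
10640 NOK × 0.09564 = 1017.6096 GBP
1017.6096 GBP × 0.8657 = 880.94463072 CHF
Net change: 880.94463072 − 1000 = -119.05536928 CHF

-119.06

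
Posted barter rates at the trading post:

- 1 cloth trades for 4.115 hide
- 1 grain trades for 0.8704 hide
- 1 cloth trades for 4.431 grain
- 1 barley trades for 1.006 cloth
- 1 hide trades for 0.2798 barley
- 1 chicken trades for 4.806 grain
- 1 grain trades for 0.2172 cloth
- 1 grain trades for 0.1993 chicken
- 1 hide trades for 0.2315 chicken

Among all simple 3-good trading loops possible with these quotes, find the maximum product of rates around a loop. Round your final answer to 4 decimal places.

1.1583

cloth→hide→barley→cloth: 4.115 × 0.2798 × 1.006 = 1.15829
grain→hide→chicken→grain: 0.8704 × 0.2315 × 4.806 = 0.96840
Maximum is cloth→hide→barley→cloth at 1.1583; arbitrage exists.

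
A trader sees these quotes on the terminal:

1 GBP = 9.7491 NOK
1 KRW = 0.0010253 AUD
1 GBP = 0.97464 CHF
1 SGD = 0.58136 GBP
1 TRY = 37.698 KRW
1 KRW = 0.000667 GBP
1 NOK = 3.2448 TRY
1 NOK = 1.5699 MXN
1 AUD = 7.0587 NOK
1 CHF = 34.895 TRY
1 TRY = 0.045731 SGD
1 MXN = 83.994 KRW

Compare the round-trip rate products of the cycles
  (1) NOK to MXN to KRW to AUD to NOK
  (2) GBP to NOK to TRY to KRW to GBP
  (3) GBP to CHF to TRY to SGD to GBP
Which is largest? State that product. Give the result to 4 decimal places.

(1) 1.5699 × 83.994 × 0.0010253 × 7.0587 = 0.95432
(2) 9.7491 × 3.2448 × 37.698 × 0.000667 = 0.79542
(3) 0.97464 × 34.895 × 0.045731 × 0.58136 = 0.90420
Highest is cycle (1) at 0.9543 (≤1, no arbitrage).

0.9543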